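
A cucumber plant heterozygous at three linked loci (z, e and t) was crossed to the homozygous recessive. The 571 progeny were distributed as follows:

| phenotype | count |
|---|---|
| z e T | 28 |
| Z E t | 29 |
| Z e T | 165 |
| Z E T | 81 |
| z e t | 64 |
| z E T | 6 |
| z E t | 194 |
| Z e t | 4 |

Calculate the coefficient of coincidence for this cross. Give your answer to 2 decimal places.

0.55

The two most frequent reciprocal classes, Z e T and z E t, are the parental types, so the F1 was Z e T / z E t.
The two rarest classes, Z e t and z E T, are the double crossovers. Comparing them with the parentals, only the t allele has switched, so t is the middle locus and the order is z – t – e.
z–t: (57 + 10)/571 = 0.1173; t–e: (145 + 10)/571 = 0.2715.
Expected DCO frequency = 0.1173 × 0.2715 ≈ 0.03185; observed = 10/571 ≈ 0.01751.
Coefficient of coincidence = 0.01751/0.03185 ≈ 0.55.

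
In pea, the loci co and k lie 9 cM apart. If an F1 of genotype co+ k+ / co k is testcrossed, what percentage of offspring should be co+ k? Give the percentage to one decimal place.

A map distance of 9 cM corresponds to a recombination frequency of 0.090.
The F1 is co+ k+ / co k, so co+ k is a recombinant gamete class with expected frequency r/2 = 0.090/2 = 0.0450.
That is 0.0450 = 4.5% of the progeny.

4.5%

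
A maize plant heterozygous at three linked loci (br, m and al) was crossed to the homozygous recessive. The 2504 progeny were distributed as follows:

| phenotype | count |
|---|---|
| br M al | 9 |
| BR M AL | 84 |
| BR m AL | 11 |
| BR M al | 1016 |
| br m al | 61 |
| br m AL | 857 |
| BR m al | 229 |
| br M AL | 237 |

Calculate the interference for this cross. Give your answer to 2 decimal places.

0.38

The two most frequent reciprocal classes, br m AL and BR M al, are the parental types, so the F1 was br m AL / BR M al.
The two rarest classes, BR m AL and br M al, are the double crossovers. Comparing them with the parentals, only the br allele has switched, so br is the middle locus and the order is m – br – al.
m–br: (466 + 20)/2504 = 0.1941; br–al: (145 + 20)/2504 = 0.0659.
Expected DCO frequency = 0.1941 × 0.0659 ≈ 0.01279; observed = 20/2504 ≈ 0.00799.
Coefficient of coincidence = 0.00799/0.01279 ≈ 0.62; interference = 1 − 0.62 = 0.38.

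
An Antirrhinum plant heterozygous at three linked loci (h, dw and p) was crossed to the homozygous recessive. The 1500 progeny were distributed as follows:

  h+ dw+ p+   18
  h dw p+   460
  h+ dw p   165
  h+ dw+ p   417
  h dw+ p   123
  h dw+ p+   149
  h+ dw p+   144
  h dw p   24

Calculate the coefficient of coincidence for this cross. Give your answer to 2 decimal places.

0.57

The two most frequent reciprocal classes, h+ dw+ p and h dw p+, are the parental types, so the F1 was h+ dw+ p / h dw p+.
The two rarest classes, h+ dw+ p+ and h dw p, are the double crossovers. Comparing them with the parentals, only the p allele has switched, so p is the middle locus and the order is dw – p – h.
dw–p: (314 + 42)/1500 = 0.2373; p–h: (267 + 42)/1500 = 0.2060.
Expected DCO frequency = 0.2373 × 0.2060 ≈ 0.04888; observed = 42/1500 ≈ 0.02800.
Coefficient of coincidence = 0.02800/0.04888 ≈ 0.57.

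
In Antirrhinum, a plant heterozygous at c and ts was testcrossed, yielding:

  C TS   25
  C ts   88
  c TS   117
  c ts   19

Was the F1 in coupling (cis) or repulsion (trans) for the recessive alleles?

The two most frequent classes are C ts (88) and c TS (117); these are the parental (non-recombinant) types.
So the F1 carried C ts on one chromosome and c TS on the other — the recessive alleles are on opposite chromosomes (trans / repulsion).

trans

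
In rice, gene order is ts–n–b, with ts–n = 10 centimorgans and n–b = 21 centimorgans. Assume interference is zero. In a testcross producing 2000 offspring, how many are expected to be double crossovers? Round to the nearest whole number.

42

Map distances give recombination frequencies of 0.100 and 0.210 for the two intervals.
With no interference, expected double-crossover frequency = 0.100 × 0.210 = 0.02100.
Expected number = 0.02100 × 2000 = 42.00 ≈ 42.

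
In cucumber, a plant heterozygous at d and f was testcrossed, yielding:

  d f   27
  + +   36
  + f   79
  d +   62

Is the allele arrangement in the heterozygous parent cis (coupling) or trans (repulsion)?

The two most frequent classes are + f (79) and d + (62); these are the parental (non-recombinant) types.
So the F1 carried + f on one chromosome and d + on the other — the recessive alleles are on opposite chromosomes (trans / repulsion).

trans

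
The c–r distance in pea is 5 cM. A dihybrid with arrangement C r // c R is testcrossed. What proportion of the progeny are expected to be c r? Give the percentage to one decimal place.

2.5%

A map distance of 5 cM corresponds to a recombination frequency of 0.050.
The F1 is C r / c R, so c r is a recombinant gamete class with expected frequency r/2 = 0.050/2 = 0.0250.
That is 0.0250 = 2.5% of the progeny.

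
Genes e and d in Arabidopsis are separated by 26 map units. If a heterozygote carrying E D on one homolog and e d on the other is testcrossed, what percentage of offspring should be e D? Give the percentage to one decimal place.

A map distance of 26 map units corresponds to a recombination frequency of 0.260.
The F1 is E D / e d, so e D is a recombinant gamete class with expected frequency r/2 = 0.260/2 = 0.1300.
That is 0.1300 = 13.0% of the progeny.

13.0%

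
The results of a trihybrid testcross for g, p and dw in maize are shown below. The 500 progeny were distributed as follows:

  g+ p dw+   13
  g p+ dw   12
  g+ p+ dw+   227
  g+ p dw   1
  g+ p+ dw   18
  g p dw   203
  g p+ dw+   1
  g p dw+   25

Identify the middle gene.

g

The two most frequent reciprocal classes, g+ p+ dw+ and g p dw, are the parental types, so the F1 was g+ p+ dw+ / g p dw.
The two rarest classes, g p+ dw+ and g+ p dw, are the double crossovers. Comparing them with the parentals, only the g allele has switched, so g is the middle locus and the order is p – g – dw.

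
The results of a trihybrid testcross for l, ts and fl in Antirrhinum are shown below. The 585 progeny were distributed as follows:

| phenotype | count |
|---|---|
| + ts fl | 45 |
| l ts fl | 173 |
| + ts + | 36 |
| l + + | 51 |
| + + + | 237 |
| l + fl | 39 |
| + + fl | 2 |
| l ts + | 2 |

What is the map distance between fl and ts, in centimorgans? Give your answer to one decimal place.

The two most frequent reciprocal classes, + + + and l ts fl, are the parental types, so the F1 was + + + / l ts fl.
The two rarest classes, + + fl and l ts +, are the double crossovers. Comparing them with the parentals, only the fl allele has switched, so fl is the middle locus and the order is l – fl – ts.
Crossovers in the fl–ts interval produce the single-crossover classes + ts + and l + fl (36 + 39 = 75) plus the double crossovers (4).
RF(fl–ts) = (75 + 4) / 585 = 79/585 = 0.1350 → 13.5 centimorgans.

13.5 centimorgans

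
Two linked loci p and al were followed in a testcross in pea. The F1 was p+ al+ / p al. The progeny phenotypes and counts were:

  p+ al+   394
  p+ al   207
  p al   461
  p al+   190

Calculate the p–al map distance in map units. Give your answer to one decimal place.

31.7 map units

The recombinant classes are p+ al and p al+: 207 + 190 = 397.
Recombination frequency = 397/1252 = 0.3171 ≈ 31.7%, i.e. 31.7 map units.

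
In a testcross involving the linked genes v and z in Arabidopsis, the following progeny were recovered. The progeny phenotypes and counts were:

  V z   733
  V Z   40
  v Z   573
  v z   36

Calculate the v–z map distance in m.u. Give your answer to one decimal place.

5.5 m.u.

The two most frequent classes, V z (733) and v Z (573), are the parental types, so the F1 was V z / v Z.
The recombinant classes are V Z and v z: 40 + 36 = 76.
Recombination frequency = 76/1382 = 0.0550 ≈ 5.5%, i.e. 5.5 m.u.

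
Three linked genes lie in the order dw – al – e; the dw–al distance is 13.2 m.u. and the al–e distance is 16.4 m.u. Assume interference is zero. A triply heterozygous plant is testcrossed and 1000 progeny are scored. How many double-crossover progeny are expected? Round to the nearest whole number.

Map distances give recombination frequencies of 0.132 and 0.164 for the two intervals.
With no interference, expected double-crossover frequency = 0.132 × 0.164 = 0.02165.
Expected number = 0.02165 × 1000 = 21.65 ≈ 22.

22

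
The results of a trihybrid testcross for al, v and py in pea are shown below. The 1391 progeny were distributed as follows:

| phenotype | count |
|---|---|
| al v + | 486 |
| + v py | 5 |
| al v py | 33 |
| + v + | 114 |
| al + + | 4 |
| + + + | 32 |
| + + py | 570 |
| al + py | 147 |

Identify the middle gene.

v

The two most frequent reciprocal classes, + + py and al v +, are the parental types, so the F1 was + + py / al v +.
The two rarest classes, + v py and al + +, are the double crossovers. Comparing them with the parentals, only the v allele has switched, so v is the middle locus and the order is py – v – al.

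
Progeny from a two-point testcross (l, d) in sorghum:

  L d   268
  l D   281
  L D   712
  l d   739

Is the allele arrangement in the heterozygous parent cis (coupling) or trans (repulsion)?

cis

The two most frequent classes are L D (712) and l d (739); these are the parental (non-recombinant) types.
So the F1 carried L D on one chromosome and l d on the other — the recessive alleles are on the same chromosome (cis / coupling).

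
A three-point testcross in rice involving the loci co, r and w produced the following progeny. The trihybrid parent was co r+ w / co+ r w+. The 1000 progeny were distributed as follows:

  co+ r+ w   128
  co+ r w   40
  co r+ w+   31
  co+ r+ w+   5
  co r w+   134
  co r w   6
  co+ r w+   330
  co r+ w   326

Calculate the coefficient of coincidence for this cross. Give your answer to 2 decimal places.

The two rarest classes, co r w and co+ r+ w+, are the double crossovers. Comparing them with the parentals, only the r allele has switched, so r is the middle locus and the order is co – r – w.
co–r: (262 + 11)/1000 = 0.2730; r–w: (71 + 11)/1000 = 0.0820.
Expected DCO frequency = 0.2730 × 0.0820 ≈ 0.02239; observed = 11/1000 ≈ 0.01100.
Coefficient of coincidence = 0.01100/0.02239 ≈ 0.49.

0.49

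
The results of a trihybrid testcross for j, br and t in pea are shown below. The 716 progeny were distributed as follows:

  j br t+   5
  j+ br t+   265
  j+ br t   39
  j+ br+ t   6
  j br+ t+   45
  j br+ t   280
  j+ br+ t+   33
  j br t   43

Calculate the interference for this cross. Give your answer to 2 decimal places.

The two most frequent reciprocal classes, j+ br t+ and j br+ t, are the parental types, so the F1 was j+ br t+ / j br+ t.
The two rarest classes, j br t+ and j+ br+ t, are the double crossovers. Comparing them with the parentals, only the j allele has switched, so j is the middle locus and the order is t – j – br.
t–j: (84 + 11)/716 = 0.1327; j–br: (76 + 11)/716 = 0.1215.
Expected DCO frequency = 0.1327 × 0.1215 ≈ 0.01612; observed = 11/716 ≈ 0.01536.
Coefficient of coincidence = 0.01536/0.01612 ≈ 0.95; interference = 1 − 0.95 = 0.05.

0.05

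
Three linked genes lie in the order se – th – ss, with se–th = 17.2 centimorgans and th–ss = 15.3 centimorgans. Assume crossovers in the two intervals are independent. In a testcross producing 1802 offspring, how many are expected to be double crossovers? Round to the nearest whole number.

47

Map distances give recombination frequencies of 0.172 and 0.153 for the two intervals.
With no interference, expected double-crossover frequency = 0.172 × 0.153 = 0.02632.
Expected number = 0.02632 × 1802 = 47.42 ≈ 47.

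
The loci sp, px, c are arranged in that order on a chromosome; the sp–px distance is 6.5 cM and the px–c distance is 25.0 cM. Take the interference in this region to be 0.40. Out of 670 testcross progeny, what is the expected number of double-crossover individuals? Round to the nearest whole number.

Map distances give recombination frequencies of 0.065 and 0.250 for the two intervals.
With interference 0.40 (so coincidence = 0.60), expected double-crossover frequency = 0.065 × 0.250 × 0.60 = 0.00975.
Expected number = 0.00975 × 670 = 6.53 ≈ 7.

7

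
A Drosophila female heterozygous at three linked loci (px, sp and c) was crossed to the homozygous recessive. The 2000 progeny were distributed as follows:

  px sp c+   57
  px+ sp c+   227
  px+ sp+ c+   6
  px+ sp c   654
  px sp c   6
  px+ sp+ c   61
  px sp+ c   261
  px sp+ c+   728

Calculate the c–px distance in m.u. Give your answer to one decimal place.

The two most frequent reciprocal classes, px sp+ c+ and px+ sp c, are the parental types, so the F1 was px sp+ c+ / px+ sp c.
The two rarest classes, px+ sp+ c+ and px sp c, are the double crossovers. Comparing them with the parentals, only the px allele has switched, so px is the middle locus and the order is c – px – sp.
Crossovers in the c–px interval produce the single-crossover classes px sp+ c and px+ sp c+ (261 + 227 = 488) plus the double crossovers (12).
RF(c–px) = (488 + 12) / 2000 = 500/2000 = 0.2500 → 25.0 m.u.

25.0 m.u.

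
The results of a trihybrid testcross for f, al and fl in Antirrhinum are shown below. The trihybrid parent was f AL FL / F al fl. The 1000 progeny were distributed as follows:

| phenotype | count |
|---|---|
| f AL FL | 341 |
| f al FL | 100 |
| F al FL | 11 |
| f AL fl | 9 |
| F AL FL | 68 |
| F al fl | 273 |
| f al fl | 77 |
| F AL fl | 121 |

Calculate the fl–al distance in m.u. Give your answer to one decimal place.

24.1 m.u.

The two rarest classes, f AL fl and F al FL, are the double crossovers. Comparing them with the parentals, only the fl allele has switched, so fl is the middle locus and the order is al – fl – f.
Crossovers in the al–fl interval produce the single-crossover classes f al FL and F AL fl (100 + 121 = 221) plus the double crossovers (20).
RF(al–fl) = (221 + 20) / 1000 = 241/1000 = 0.2410 → 24.1 m.u.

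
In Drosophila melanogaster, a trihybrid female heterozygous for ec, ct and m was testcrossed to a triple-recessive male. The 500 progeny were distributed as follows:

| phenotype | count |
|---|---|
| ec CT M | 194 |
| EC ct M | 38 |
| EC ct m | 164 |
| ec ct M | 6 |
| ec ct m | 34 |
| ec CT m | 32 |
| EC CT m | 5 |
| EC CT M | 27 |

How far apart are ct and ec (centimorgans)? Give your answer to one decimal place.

The two most frequent reciprocal classes, ec CT M and EC ct m, are the parental types, so the F1 was ec CT M / EC ct m.
The two rarest classes, ec ct M and EC CT m, are the double crossovers. Comparing them with the parentals, only the ct allele has switched, so ct is the middle locus and the order is ec – ct – m.
Crossovers in the ec–ct interval produce the single-crossover classes EC CT M and ec ct m (27 + 34 = 61) plus the double crossovers (11).
RF(ec–ct) = (61 + 11) / 500 = 72/500 = 0.1440 → 14.4 centimorgans.

14.4 centimorgans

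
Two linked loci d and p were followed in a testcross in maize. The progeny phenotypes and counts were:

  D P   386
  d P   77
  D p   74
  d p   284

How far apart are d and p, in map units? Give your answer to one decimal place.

18.4 map units

The two most frequent classes, D P (386) and d p (284), are the parental types, so the F1 was D P / d p.
The recombinant classes are D p and d P: 74 + 77 = 151.
Recombination frequency = 151/821 = 0.1839 ≈ 18.4%, i.e. 18.4 map units.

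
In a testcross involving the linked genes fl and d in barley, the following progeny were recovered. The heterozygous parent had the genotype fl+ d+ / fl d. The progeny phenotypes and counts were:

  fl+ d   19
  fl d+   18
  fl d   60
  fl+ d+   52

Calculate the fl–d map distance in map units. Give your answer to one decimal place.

The recombinant classes are fl+ d and fl d+: 19 + 18 = 37.
Recombination frequency = 37/149 = 0.2483 ≈ 24.8%, i.e. 24.8 map units.

24.8 map units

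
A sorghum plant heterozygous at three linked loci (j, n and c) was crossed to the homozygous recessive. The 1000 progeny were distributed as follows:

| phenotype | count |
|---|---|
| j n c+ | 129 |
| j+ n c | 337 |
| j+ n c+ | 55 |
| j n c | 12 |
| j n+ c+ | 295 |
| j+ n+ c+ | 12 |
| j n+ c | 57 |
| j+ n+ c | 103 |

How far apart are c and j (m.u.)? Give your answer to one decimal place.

The two most frequent reciprocal classes, j n+ c+ and j+ n c, are the parental types, so the F1 was j n+ c+ / j+ n c.
The two rarest classes, j+ n+ c+ and j n c, are the double crossovers. Comparing them with the parentals, only the j allele has switched, so j is the middle locus and the order is c – j – n.
Crossovers in the c–j interval produce the single-crossover classes j n+ c and j+ n c+ (57 + 55 = 112) plus the double crossovers (24).
RF(c–j) = (112 + 24) / 1000 = 136/1000 = 0.1360 → 13.6 m.u.

13.6 m.u.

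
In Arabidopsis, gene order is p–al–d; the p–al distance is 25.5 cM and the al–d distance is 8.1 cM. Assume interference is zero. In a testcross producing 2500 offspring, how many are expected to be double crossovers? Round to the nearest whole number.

Map distances give recombination frequencies of 0.255 and 0.081 for the two intervals.
With no interference, expected double-crossover frequency = 0.255 × 0.081 = 0.02065.
Expected number = 0.02065 × 2500 = 51.64 ≈ 52.

52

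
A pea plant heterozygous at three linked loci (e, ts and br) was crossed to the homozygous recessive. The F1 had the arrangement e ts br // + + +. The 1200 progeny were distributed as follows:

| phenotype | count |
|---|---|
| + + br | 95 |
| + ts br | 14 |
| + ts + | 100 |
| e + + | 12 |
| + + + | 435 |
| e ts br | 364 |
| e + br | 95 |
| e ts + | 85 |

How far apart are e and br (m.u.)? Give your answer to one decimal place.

The two rarest classes, + ts br and e + +, are the double crossovers. Comparing them with the parentals, only the e allele has switched, so e is the middle locus and the order is ts – e – br.
Crossovers in the e–br interval produce the single-crossover classes e ts + and + + br (85 + 95 = 180) plus the double crossovers (26).
RF(e–br) = (180 + 26) / 1200 = 206/1200 = 0.1717 → 17.2 m.u.

17.2 m.u.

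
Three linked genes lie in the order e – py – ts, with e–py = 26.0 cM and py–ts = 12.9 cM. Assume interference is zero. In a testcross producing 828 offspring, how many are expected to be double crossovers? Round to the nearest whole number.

Map distances give recombination frequencies of 0.260 and 0.129 for the two intervals.
With no interference, expected double-crossover frequency = 0.260 × 0.129 = 0.03354.
Expected number = 0.03354 × 828 = 27.77 ≈ 28.

28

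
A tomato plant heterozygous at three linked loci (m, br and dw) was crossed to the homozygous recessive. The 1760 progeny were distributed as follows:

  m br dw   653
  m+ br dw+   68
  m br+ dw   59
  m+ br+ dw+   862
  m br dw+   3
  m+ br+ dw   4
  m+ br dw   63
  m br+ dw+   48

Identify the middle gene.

The two most frequent reciprocal classes, m br dw and m+ br+ dw+, are the parental types, so the F1 was m br dw / m+ br+ dw+.
The two rarest classes, m br dw+ and m+ br+ dw, are the double crossovers. Comparing them with the parentals, only the dw allele has switched, so dw is the middle locus and the order is br – dw – m.

dw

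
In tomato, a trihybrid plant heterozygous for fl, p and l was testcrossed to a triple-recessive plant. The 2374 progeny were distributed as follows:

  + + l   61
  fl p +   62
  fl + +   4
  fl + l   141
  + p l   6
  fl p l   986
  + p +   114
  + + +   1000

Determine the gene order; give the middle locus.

fl

The two most frequent reciprocal classes, fl p l and + + +, are the parental types, so the F1 was fl p l / + + +.
The two rarest classes, + p l and fl + +, are the double crossovers. Comparing them with the parentals, only the fl allele has switched, so fl is the middle locus and the order is l – fl – p.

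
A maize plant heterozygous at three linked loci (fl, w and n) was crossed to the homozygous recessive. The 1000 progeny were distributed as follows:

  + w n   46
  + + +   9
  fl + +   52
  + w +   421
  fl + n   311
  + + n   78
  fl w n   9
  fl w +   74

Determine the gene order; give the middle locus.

The two most frequent reciprocal classes, + w + and fl + n, are the parental types, so the F1 was + w + / fl + n.
The two rarest classes, + + + and fl w n, are the double crossovers. Comparing them with the parentals, only the w allele has switched, so w is the middle locus and the order is fl – w – n.

w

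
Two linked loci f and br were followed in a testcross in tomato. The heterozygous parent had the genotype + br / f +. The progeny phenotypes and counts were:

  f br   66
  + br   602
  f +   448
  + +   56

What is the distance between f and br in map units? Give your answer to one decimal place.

The recombinant classes are + + and f br: 56 + 66 = 122.
Recombination frequency = 122/1172 = 0.1041 ≈ 10.4%, i.e. 10.4 map units.

10.4 map units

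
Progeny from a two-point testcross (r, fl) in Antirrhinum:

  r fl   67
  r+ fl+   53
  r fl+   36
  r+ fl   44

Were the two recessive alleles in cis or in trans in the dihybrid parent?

cis

The two most frequent classes are r+ fl+ (53) and r fl (67); these are the parental (non-recombinant) types.
So the F1 carried r+ fl+ on one chromosome and r fl on the other — the recessive alleles are on the same chromosome (cis / coupling).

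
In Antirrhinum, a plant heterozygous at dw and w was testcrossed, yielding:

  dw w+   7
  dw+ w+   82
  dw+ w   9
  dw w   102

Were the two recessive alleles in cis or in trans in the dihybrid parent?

cis

The two most frequent classes are dw+ w+ (82) and dw w (102); these are the parental (non-recombinant) types.
So the F1 carried dw+ w+ on one chromosome and dw w on the other — the recessive alleles are on the same chromosome (cis / coupling).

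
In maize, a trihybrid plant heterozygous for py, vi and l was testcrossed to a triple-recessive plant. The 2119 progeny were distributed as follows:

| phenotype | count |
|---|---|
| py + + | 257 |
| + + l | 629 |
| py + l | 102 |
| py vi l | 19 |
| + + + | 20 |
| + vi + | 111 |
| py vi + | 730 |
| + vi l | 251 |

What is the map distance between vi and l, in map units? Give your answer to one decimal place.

25.8 map units

The two most frequent reciprocal classes, py vi + and + + l, are the parental types, so the F1 was py vi + / + + l.
The two rarest classes, py vi l and + + +, are the double crossovers. Comparing them with the parentals, only the l allele has switched, so l is the middle locus and the order is vi – l – py.
Crossovers in the vi–l interval produce the single-crossover classes py + + and + vi l (257 + 251 = 508) plus the double crossovers (39).
RF(vi–l) = (508 + 39) / 2119 = 547/2119 = 0.2581 → 25.8 map units.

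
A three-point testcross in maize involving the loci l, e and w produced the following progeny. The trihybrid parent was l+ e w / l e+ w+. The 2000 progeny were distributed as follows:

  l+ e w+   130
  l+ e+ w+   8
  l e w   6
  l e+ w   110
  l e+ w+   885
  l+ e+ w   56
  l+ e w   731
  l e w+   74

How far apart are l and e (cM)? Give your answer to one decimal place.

The two rarest classes, l e w and l+ e+ w+, are the double crossovers. Comparing them with the parentals, only the l allele has switched, so l is the middle locus and the order is w – l – e.
Crossovers in the l–e interval produce the single-crossover classes l+ e+ w and l e w+ (56 + 74 = 130) plus the double crossovers (14).
RF(l–e) = (130 + 14) / 2000 = 144/2000 = 0.0720 → 7.2 cM.

7.2 cM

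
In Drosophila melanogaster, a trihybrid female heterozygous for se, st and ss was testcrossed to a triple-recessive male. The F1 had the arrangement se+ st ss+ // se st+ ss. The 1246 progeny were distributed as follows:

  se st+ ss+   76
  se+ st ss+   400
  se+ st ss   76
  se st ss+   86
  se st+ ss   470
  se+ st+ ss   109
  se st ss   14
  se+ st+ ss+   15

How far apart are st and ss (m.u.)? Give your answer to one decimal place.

The two rarest classes, se+ st+ ss+ and se st ss, are the double crossovers. Comparing them with the parentals, only the st allele has switched, so st is the middle locus and the order is ss – st – se.
Crossovers in the ss–st interval produce the single-crossover classes se+ st ss and se st+ ss+ (76 + 76 = 152) plus the double crossovers (29).
RF(ss–st) = (152 + 29) / 1246 = 181/1246 = 0.1453 → 14.5 m.u.

14.5 m.u.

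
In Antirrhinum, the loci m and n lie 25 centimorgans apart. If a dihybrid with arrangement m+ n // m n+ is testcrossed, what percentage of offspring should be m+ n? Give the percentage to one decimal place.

A map distance of 25 centimorgans corresponds to a recombination frequency of 0.250.
The F1 is m+ n / m n+, so m+ n is a parental gamete class with expected frequency (1 − r)/2 = 0.750/2 = 0.3750.
That is 0.3750 = 37.5% of the progeny.

37.5%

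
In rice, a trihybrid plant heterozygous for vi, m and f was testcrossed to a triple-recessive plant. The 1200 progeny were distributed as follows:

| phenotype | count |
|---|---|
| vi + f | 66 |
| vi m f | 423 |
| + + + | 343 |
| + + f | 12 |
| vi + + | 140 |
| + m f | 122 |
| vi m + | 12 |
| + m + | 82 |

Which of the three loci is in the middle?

The two most frequent reciprocal classes, + + + and vi m f, are the parental types, so the F1 was + + + / vi m f.
The two rarest classes, + + f and vi m +, are the double crossovers. Comparing them with the parentals, only the f allele has switched, so f is the middle locus and the order is vi – f – m.

f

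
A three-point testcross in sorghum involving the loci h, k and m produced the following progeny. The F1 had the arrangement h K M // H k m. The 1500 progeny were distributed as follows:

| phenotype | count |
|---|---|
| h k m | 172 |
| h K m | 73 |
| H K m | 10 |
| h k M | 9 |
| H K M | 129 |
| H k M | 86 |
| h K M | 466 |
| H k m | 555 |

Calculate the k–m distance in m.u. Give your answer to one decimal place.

The two rarest classes, h k M and H K m, are the double crossovers. Comparing them with the parentals, only the k allele has switched, so k is the middle locus and the order is m – k – h.
Crossovers in the m–k interval produce the single-crossover classes h K m and H k M (73 + 86 = 159) plus the double crossovers (19).
RF(m–k) = (159 + 19) / 1500 = 178/1500 = 0.1187 → 11.9 m.u.

11.9 m.u.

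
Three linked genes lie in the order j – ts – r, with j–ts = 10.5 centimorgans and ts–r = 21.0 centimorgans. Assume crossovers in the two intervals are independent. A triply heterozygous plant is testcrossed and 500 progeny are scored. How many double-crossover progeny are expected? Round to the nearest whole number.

11

Map distances give recombination frequencies of 0.105 and 0.210 for the two intervals.
With no interference, expected double-crossover frequency = 0.105 × 0.210 = 0.02205.
Expected number = 0.02205 × 500 = 11.02 ≈ 11.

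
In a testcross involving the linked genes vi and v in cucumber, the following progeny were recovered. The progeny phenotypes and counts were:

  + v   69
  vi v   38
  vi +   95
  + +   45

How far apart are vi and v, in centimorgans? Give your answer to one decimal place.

The two most frequent classes, + v (69) and vi + (95), are the parental types, so the F1 was + v / vi +.
The recombinant classes are + + and vi v: 45 + 38 = 83.
Recombination frequency = 83/247 = 0.3360 ≈ 33.6%, i.e. 33.6 centimorgans.

33.6 centimorgans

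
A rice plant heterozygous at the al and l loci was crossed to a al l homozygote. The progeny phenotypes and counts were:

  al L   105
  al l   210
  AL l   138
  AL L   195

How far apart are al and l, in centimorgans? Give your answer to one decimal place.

37.5 centimorgans

The two most frequent classes, AL L (195) and al l (210), are the parental types, so the F1 was AL L / al l.
The recombinant classes are AL l and al L: 138 + 105 = 243.
Recombination frequency = 243/648 = 0.3750 ≈ 37.5%, i.e. 37.5 centimorgans.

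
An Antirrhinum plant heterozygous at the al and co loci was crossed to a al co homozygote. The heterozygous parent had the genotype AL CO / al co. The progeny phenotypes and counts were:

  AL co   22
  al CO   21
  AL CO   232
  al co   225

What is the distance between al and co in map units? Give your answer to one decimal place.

The recombinant classes are AL co and al CO: 22 + 21 = 43.
Recombination frequency = 43/500 = 0.0860 ≈ 8.6%, i.e. 8.6 map units.

8.6 map units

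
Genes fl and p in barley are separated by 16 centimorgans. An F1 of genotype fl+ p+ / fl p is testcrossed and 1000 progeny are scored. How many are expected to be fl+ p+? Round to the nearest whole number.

A map distance of 16 centimorgans corresponds to a recombination frequency of 0.160.
The F1 is fl+ p+ / fl p, so fl+ p+ is a parental gamete class with expected frequency (1 − r)/2 = 0.840/2 = 0.4200.
Expected number = 0.4200 × 1000 = 420.00 ≈ 420.

420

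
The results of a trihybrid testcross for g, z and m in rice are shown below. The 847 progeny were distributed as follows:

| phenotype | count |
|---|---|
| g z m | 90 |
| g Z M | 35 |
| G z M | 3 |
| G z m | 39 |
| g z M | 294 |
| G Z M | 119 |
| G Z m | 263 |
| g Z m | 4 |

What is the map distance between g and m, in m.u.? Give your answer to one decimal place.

25.5 m.u.

The two most frequent reciprocal classes, G Z m and g z M, are the parental types, so the F1 was G Z m / g z M.
The two rarest classes, g Z m and G z M, are the double crossovers. Comparing them with the parentals, only the g allele has switched, so g is the middle locus and the order is m – g – z.
Crossovers in the m–g interval produce the single-crossover classes G Z M and g z m (119 + 90 = 209) plus the double crossovers (7).
RF(m–g) = (209 + 7) / 847 = 216/847 = 0.2550 → 25.5 m.u.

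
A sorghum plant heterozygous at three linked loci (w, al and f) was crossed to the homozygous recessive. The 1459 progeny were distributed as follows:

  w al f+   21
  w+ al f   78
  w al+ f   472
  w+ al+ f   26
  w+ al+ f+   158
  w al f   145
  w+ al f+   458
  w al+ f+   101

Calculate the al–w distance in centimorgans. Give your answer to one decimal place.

24.0 centimorgans

The two most frequent reciprocal classes, w+ al f+ and w al+ f, are the parental types, so the F1 was w+ al f+ / w al+ f.
The two rarest classes, w al f+ and w+ al+ f, are the double crossovers. Comparing them with the parentals, only the w allele has switched, so w is the middle locus and the order is f – w – al.
Crossovers in the w–al interval produce the single-crossover classes w+ al+ f+ and w al f (158 + 145 = 303) plus the double crossovers (47).
RF(w–al) = (303 + 47) / 1459 = 350/1459 = 0.2399 → 24.0 centimorgans.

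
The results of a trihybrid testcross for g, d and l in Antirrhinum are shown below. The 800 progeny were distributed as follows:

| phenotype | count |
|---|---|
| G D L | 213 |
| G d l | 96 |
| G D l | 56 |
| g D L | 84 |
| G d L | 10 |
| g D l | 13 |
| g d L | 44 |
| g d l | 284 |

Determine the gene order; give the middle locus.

The two most frequent reciprocal classes, g d l and G D L, are the parental types, so the F1 was g d l / G D L.
The two rarest classes, g D l and G d L, are the double crossovers. Comparing them with the parentals, only the d allele has switched, so d is the middle locus and the order is g – d – l.

d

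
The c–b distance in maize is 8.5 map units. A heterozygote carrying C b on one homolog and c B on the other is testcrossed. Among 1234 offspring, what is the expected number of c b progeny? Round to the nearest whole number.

52

A map distance of 8.5 map units corresponds to a recombination frequency of 0.085.
The F1 is C b / c B, so c b is a recombinant gamete class with expected frequency r/2 = 0.085/2 = 0.0425.
Expected number = 0.0425 × 1234 = 52.45 ≈ 52.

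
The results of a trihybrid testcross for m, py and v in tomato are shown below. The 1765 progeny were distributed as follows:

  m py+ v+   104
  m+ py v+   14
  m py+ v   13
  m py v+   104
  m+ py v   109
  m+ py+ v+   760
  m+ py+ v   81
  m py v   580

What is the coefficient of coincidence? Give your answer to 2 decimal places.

The two most frequent reciprocal classes, m+ py+ v+ and m py v, are the parental types, so the F1 was m+ py+ v+ / m py v.
The two rarest classes, m+ py v+ and m py+ v, are the double crossovers. Comparing them with the parentals, only the py allele has switched, so py is the middle locus and the order is m – py – v.
m–py: (213 + 27)/1765 = 0.1360; py–v: (185 + 27)/1765 = 0.1201.
Expected DCO frequency = 0.1360 × 0.1201 ≈ 0.01633; observed = 27/1765 ≈ 0.01530.
Coefficient of coincidence = 0.01530/0.01633 ≈ 0.94.

0.94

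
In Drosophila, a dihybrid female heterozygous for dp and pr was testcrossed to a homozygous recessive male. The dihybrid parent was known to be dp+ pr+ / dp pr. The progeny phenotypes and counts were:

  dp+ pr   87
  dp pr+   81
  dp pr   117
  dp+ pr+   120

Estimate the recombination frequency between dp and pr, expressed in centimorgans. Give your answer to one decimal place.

41.5 centimorgans

The recombinant classes are dp+ pr and dp pr+: 87 + 81 = 168.
Recombination frequency = 168/405 = 0.4148 ≈ 41.5%, i.e. 41.5 centimorgans.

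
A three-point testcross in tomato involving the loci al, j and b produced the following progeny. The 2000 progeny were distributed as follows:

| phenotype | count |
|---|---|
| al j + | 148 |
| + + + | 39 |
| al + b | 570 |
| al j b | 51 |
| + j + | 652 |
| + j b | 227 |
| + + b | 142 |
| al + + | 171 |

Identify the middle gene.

The two most frequent reciprocal classes, + j + and al + b, are the parental types, so the F1 was + j + / al + b.
The two rarest classes, + + + and al j b, are the double crossovers. Comparing them with the parentals, only the j allele has switched, so j is the middle locus and the order is al – j – b.

j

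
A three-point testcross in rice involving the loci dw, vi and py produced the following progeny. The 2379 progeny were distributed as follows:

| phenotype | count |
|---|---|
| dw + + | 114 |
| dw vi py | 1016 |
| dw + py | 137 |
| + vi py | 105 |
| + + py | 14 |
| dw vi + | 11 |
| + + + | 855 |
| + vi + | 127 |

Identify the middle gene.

py

The two most frequent reciprocal classes, + + + and dw vi py, are the parental types, so the F1 was + + + / dw vi py.
The two rarest classes, + + py and dw vi +, are the double crossovers. Comparing them with the parentals, only the py allele has switched, so py is the middle locus and the order is vi – py – dw.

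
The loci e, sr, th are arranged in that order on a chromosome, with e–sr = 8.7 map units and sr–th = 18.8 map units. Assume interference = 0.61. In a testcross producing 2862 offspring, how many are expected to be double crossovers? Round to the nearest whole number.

Map distances give recombination frequencies of 0.087 and 0.188 for the two intervals.
With interference 0.61 (so coincidence = 0.39), expected double-crossover frequency = 0.087 × 0.188 × 0.39 = 0.00638.
Expected number = 0.00638 × 2862 = 18.26 ≈ 18.

18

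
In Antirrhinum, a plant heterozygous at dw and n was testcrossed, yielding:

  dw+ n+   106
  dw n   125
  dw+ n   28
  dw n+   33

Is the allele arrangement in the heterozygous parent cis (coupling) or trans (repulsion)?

cis

The two most frequent classes are dw+ n+ (106) and dw n (125); these are the parental (non-recombinant) types.
So the F1 carried dw+ n+ on one chromosome and dw n on the other — the recessive alleles are on the same chromosome (cis / coupling).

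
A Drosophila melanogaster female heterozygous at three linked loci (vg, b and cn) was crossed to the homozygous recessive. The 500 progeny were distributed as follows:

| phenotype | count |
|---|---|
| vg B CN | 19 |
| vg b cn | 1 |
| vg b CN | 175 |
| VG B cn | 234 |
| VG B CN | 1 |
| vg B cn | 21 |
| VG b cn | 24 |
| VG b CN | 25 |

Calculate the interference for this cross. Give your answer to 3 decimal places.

0.537

The two most frequent reciprocal classes, VG B cn and vg b CN, are the parental types, so the F1 was VG B cn / vg b CN.
The two rarest classes, VG B CN and vg b cn, are the double crossovers. Comparing them with the parentals, only the cn allele has switched, so cn is the middle locus and the order is vg – cn – b.
vg–cn: (46 + 2)/500 = 0.0960; cn–b: (43 + 2)/500 = 0.0900.
Expected DCO frequency = 0.0960 × 0.0900 ≈ 0.00864; observed = 2/500 ≈ 0.00400.
Coefficient of coincidence = 0.00400/0.00864 ≈ 0.463; interference = 1 − 0.463 = 0.537.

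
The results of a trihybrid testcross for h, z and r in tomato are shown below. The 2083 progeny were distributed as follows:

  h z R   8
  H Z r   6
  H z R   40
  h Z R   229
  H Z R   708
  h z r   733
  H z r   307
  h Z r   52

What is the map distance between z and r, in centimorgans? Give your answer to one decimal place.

5.1 centimorgans

The two most frequent reciprocal classes, H Z R and h z r, are the parental types, so the F1 was H Z R / h z r.
The two rarest classes, H Z r and h z R, are the double crossovers. Comparing them with the parentals, only the r allele has switched, so r is the middle locus and the order is z – r – h.
Crossovers in the z–r interval produce the single-crossover classes H z R and h Z r (40 + 52 = 92) plus the double crossovers (14).
RF(z–r) = (92 + 14) / 2083 = 106/2083 = 0.0509 → 5.1 centimorgans.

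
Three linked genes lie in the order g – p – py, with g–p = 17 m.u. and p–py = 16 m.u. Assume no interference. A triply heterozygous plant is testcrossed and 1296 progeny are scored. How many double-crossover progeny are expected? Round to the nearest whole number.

35

Map distances give recombination frequencies of 0.170 and 0.160 for the two intervals.
With no interference, expected double-crossover frequency = 0.170 × 0.160 = 0.02720.
Expected number = 0.02720 × 1296 = 35.25 ≈ 35.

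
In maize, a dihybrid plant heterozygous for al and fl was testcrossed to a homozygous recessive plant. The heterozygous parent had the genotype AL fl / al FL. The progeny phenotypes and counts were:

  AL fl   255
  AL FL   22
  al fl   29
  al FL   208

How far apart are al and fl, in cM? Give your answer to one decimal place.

The recombinant classes are AL FL and al fl: 22 + 29 = 51.
Recombination frequency = 51/514 = 0.0992 ≈ 9.9%, i.e. 9.9 cM.

9.9 cM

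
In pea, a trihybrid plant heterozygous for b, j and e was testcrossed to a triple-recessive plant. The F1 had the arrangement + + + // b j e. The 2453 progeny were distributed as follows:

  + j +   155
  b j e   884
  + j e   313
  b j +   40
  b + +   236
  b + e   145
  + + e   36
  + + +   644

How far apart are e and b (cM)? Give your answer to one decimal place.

The two rarest classes, + + e and b j +, are the double crossovers. Comparing them with the parentals, only the e allele has switched, so e is the middle locus and the order is b – e – j.
Crossovers in the b–e interval produce the single-crossover classes b + + and + j e (236 + 313 = 549) plus the double crossovers (76).
RF(b–e) = (549 + 76) / 2453 = 625/2453 = 0.2548 → 25.5 cM.

25.5 cM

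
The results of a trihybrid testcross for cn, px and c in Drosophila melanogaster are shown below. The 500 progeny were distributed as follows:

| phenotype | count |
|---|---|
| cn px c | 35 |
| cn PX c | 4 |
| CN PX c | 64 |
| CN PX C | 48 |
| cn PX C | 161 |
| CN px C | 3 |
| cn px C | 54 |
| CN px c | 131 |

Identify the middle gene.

The two most frequent reciprocal classes, cn PX C and CN px c, are the parental types, so the F1 was cn PX C / CN px c.
The two rarest classes, cn PX c and CN px C, are the double crossovers. Comparing them with the parentals, only the c allele has switched, so c is the middle locus and the order is px – c – cn.

c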